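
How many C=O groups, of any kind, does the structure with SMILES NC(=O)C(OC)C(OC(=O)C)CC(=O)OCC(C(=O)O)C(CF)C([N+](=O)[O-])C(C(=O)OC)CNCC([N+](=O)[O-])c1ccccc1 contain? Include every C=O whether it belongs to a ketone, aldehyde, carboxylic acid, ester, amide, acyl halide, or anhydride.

H2NCO: amide, 1 C=O (running total 1).
CH(OCOCH3): ester, 1 C=O (running total 2).
CH2COOCH2: ester, 1 C=O (running total 3).
CH(COOH): carboxylic acid, 1 C=O (running total 4).
CH(COOCH3): ester, 1 C=O (running total 5).

5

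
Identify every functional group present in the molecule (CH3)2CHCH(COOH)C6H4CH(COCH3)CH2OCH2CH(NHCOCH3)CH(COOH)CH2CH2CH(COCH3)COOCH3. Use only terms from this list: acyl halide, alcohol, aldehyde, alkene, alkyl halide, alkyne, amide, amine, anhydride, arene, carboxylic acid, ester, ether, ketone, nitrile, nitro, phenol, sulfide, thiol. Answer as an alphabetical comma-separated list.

amide, arene, carboxylic acid, ester, ether, ketone

Reading the structure from left to right:
  CH(COOH): pendant –COOH: carbonyl C bonded to C and –OH → carboxylic acid.
  C6H4: para-disubstituted benzene ring → arene.
  CH(COCH3): pendant –COCH3: carbonyl C bonded to two carbons → ketone.
  CH2OCH2: C–O–C with sp³ carbons on both sides and no adjacent C=O → ether.
  CH(NHCOCH3): pendant –NHC(=O)CH3: N bonded to a carbonyl → amide (not amine).
  CH(COOH): pendant –COOH: carbonyl C bonded to C and –OH → carboxylic acid.
  CH(COCH3): pendant –COCH3: carbonyl C bonded to two carbons → ketone.
  COOCH3: –C(=O)OCH3: carbonyl C bonded to C and to –OCH3 → ester (not ketone + ether).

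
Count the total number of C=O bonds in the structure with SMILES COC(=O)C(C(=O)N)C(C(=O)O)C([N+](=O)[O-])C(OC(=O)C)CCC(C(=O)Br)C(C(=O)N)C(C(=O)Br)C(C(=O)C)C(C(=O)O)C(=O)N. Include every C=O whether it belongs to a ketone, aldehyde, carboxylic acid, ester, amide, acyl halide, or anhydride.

10

CH3OOC: ester, 1 C=O (running total 1).
CH(CONH2): amide, 1 C=O (running total 2).
CH(COOH): carboxylic acid, 1 C=O (running total 3).
CH(OCOCH3): ester, 1 C=O (running total 4).
CH(COBr): acyl halide, 1 C=O (running total 5).
CH(CONH2): amide, 1 C=O (running total 6).
CH(COBr): acyl halide, 1 C=O (running total 7).
CH(COCH3): ketone, 1 C=O (running total 8).
CH(COOH): carboxylic acid, 1 C=O (running total 9).
CONH2: amide, 1 C=O (running total 10).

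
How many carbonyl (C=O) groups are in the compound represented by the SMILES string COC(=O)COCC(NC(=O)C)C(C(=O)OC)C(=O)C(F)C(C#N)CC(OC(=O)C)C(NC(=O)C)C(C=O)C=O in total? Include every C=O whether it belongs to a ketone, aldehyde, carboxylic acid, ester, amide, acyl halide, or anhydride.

CH3OOC: ester, 1 C=O (running total 1).
CH(NHCOCH3): amide, 1 C=O (running total 2).
CH(COOCH3): ester, 1 C=O (running total 3).
CO: ketone, 1 C=O (running total 4).
CH(OCOCH3): ester, 1 C=O (running total 5).
CH(NHCOCH3): amide, 1 C=O (running total 6).
CH(CHO): aldehyde, 1 C=O (running total 7).
CHO: aldehyde, 1 C=O (running total 8).

8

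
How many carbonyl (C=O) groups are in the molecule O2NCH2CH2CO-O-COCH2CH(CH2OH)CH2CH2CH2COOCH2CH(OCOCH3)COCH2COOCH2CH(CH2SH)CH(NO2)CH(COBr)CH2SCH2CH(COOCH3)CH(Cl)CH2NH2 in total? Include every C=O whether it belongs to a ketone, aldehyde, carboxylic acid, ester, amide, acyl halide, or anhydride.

CH2CO-O-COCH2: anhydride, 2 C=O (running total 2).
CH2COOCH2: ester, 1 C=O (running total 3).
CH(OCOCH3): ester, 1 C=O (running total 4).
CO: ketone, 1 C=O (running total 5).
CH2COOCH2: ester, 1 C=O (running total 6).
CH(COBr): acyl halide, 1 C=O (running total 7).
CH(COOCH3): ester, 1 C=O (running total 8).

8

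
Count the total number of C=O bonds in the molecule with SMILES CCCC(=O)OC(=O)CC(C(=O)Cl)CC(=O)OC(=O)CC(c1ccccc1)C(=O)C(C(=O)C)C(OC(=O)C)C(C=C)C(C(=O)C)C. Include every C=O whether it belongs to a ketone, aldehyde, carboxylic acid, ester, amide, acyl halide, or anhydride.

9

CH2CO-O-COCH2: anhydride, 2 C=O (running total 2).
CH(COCl): acyl halide, 1 C=O (running total 3).
CH2CO-O-COCH2: anhydride, 2 C=O (running total 5).
CO: ketone, 1 C=O (running total 6).
CH(COCH3): ketone, 1 C=O (running total 7).
CH(OCOCH3): ester, 1 C=O (running total 8).
CH(COCH3): ketone, 1 C=O (running total 9).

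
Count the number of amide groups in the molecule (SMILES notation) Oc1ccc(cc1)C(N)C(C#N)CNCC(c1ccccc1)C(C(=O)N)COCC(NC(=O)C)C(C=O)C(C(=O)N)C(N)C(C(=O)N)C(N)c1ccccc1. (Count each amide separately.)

–OH attached directly to an aromatic ring → phenol (not alcohol); the ring itself is an arene.
–NH2 on an sp³ carbon with no adjacent C=O → amine.
pendant –C≡N: nitrile.
C–N–C with sp³ carbons and no adjacent C=O → amine (secondary).
pendant –C6H5: benzene ring → arene.
pendant –CONH2: carbonyl C bonded to C and N → amide.
C–O–C with sp³ carbons on both sides and no adjacent C=O → ether.
pendant –NHC(=O)CH3: N bonded to a carbonyl → amide (not amine).
pendant –CHO: carbonyl C bonded to C and H → aldehyde.
pendant –CONH2: carbonyl C bonded to C and N → amide.
–NH2 on an sp³ carbon with no adjacent C=O → amine.
pendant –CONH2: carbonyl C bonded to C and N → amide.
–NH2 on an sp³ carbon with no adjacent C=O → amine.
–C6H5 phenyl ring → arene.
Amide appears at: CH(CONH2), CH(NHCOCH3), CH(CONH2), CH(CONH2) → 4.

4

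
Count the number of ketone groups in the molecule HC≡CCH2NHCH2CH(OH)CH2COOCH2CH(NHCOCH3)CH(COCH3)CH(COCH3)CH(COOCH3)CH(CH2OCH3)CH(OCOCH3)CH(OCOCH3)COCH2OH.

Reading the structure from left to right:
  HC≡C: C≡C triple bond → alkyne.
  CH2NHCH2: C–N–C with sp³ carbons and no adjacent C=O → amine (secondary).
  CH(OH): –OH on an sp³ carbon → alcohol (secondary).
  CH2COOCH2: –C(=O)–O–C with C on the carbonyl side → ester.
  CH(NHCOCH3): pendant –NHC(=O)CH3: N bonded to a carbonyl → amide (not amine).
  CH(COCH3): pendant –COCH3: carbonyl C bonded to two carbons → ketone.
  CH(COCH3): pendant –COCH3: carbonyl C bonded to two carbons → ketone.
  CH(COOCH3): pendant –COOCH3: carbonyl C bonded to C and –OCH3 → ester.
  CH(CH2OCH3): pendant –CH2OCH3: C–O–C linkage → ether.
  CH(OCOCH3): pendant –OC(=O)CH3: an acyloxy group → ester.
  CH(OCOCH3): pendant –OC(=O)CH3: an acyloxy group → ester.
  CO: –C(=O)– with carbon on both sides → ketone.
  CH2OH: –OH on an sp³ carbon → alcohol.
Ketone appears at: CH(COCH3), CH(COCH3), CO → 3.

3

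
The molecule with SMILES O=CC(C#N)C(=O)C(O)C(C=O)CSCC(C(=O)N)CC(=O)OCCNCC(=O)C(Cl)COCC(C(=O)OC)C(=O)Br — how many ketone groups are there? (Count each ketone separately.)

Reading the structure from left to right:
  OHC: terminal –CHO: carbonyl C bonded to H and C → aldehyde.
  CH(CN): pendant –C≡N: nitrile.
  CO: –C(=O)– with carbon on both sides → ketone.
  CH(OH): –OH on an sp³ carbon → alcohol (secondary).
  CH(CHO): pendant –CHO: carbonyl C bonded to C and H → aldehyde.
  CH2SCH2: C–S–C linkage → sulfide (thioether).
  CH(CONH2): pendant –CONH2: carbonyl C bonded to C and N → amide.
  CH2COOCH2: –C(=O)–O–C with C on the carbonyl side → ester.
  CH2NHCH2: C–N–C with sp³ carbons and no adjacent C=O → amine (secondary).
  CO: –C(=O)– with carbon on both sides → ketone.
  CH(Cl): halogen on an sp³ carbon → alkyl halide.
  CH2OCH2: C–O–C with sp³ carbons on both sides and no adjacent C=O → ether.
  CH(COOCH3): pendant –COOCH3: carbonyl C bonded to C and –OCH3 → ester.
  COBr: –C(=O)Br: carbonyl C bonded to C and to a halogen → acyl halide (not alkyl halide).
Ketone appears at: CO, CO → 2.

2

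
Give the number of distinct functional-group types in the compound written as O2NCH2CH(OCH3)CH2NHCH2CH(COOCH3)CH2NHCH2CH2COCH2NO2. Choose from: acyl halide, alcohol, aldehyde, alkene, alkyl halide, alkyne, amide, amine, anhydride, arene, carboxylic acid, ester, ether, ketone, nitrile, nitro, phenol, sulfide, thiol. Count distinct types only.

5

Taking each segment in turn:
  O2NCH2: –NO2 on carbon → nitro group.
  CH(OCH3): pendant –OCH3: C–O–C with sp³ C, no adjacent C=O → ether.
  CH2NHCH2: C–N–C with sp³ carbons and no adjacent C=O → amine (secondary).
  CH(COOCH3): pendant –COOCH3: carbonyl C bonded to C and –OCH3 → ester.
  CH2NHCH2: C–N–C with sp³ carbons and no adjacent C=O → amine (secondary).
  CO: –C(=O)– with carbon on both sides → ketone.
  CH2NO2: –NO2 on carbon → nitro group.
Distinct types present: amine, ester, ether, ketone, nitro.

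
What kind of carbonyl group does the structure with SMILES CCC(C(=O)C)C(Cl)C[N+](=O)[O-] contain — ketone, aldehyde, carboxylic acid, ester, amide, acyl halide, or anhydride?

ketone

The carbonyl is in the CH(COCH3) segment: pendant –COCH3: carbonyl C bonded to two carbons → ketone.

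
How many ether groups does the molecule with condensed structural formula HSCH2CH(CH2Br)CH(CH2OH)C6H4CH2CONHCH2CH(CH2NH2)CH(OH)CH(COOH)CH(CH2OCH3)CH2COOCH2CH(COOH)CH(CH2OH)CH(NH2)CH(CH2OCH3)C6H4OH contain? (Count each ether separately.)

Working along the chain:
  HSCH2: –SH on an sp³ carbon → thiol.
  CH(CH2Br): pendant –CH2X: halogen on sp³ carbon → alkyl halide.
  CH(CH2OH): pendant –CH2OH on an sp³ backbone C → alcohol.
  C6H4: para-disubstituted benzene ring → arene.
  CH2CONHCH2: –C(=O)–N– linkage → amide (the N is not an amine).
  CH(CH2NH2): pendant –CH2NH2: N on sp³ C, no adjacent C=O → amine.
  CH(OH): –OH on an sp³ carbon → alcohol (secondary).
  CH(COOH): pendant –COOH: carbonyl C bonded to C and –OH → carboxylic acid.
  CH(CH2OCH3): pendant –CH2OCH3: C–O–C linkage → ether.
  CH2COOCH2: –C(=O)–O–C with C on the carbonyl side → ester.
  CH(COOH): pendant –COOH: carbonyl C bonded to C and –OH → carboxylic acid.
  CH(CH2OH): pendant –CH2OH on an sp³ backbone C → alcohol.
  CH(NH2): –NH2 on an sp³ carbon with no adjacent C=O → amine.
  CH(CH2OCH3): pendant –CH2OCH3: C–O–C linkage → ether.
  C6H4OH: –OH attached directly to an aromatic ring → phenol (not alcohol); the ring itself is an arene.
Ether appears at: CH(CH2OCH3), CH(CH2OCH3) → 2.

2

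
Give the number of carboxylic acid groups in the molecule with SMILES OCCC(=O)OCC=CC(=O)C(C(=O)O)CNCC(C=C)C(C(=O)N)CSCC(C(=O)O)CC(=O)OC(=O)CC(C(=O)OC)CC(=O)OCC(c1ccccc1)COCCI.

2

HO– on an sp³ carbon → alcohol.
–C(=O)–O–C with C on the carbonyl side → ester.
C=C double bond → alkene.
–C(=O)– with carbon on both sides → ketone.
pendant –COOH: carbonyl C bonded to C and –OH → carboxylic acid.
C–N–C with sp³ carbons and no adjacent C=O → amine (secondary).
pendant –CH=CH2: C=C double bond → alkene.
pendant –CONH2: carbonyl C bonded to C and N → amide.
C–S–C linkage → sulfide (thioether).
pendant –COOH: carbonyl C bonded to C and –OH → carboxylic acid.
two acyl groups sharing one oxygen, –C(=O)–O–C(=O)– → anhydride.
pendant –COOCH3: carbonyl C bonded to C and –OCH3 → ester.
–C(=O)–O–C with C on the carbonyl side → ester.
pendant –C6H5: benzene ring → arene.
C–O–C with sp³ carbons on both sides and no adjacent C=O → ether.
halogen on an sp³ carbon → alkyl halide.
Carboxylic acid appears at: CH(COOH), CH(COOH) → 2.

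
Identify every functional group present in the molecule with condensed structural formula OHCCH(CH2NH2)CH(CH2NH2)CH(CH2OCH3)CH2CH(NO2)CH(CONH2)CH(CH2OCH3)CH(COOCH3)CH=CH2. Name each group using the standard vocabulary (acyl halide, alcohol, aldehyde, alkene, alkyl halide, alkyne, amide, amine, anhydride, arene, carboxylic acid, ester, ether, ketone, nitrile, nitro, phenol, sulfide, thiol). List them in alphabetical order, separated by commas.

aldehyde, alkene, amide, amine, ester, ether, nitro

Reading the structure from left to right:
  OHC: terminal –CHO: carbonyl C bonded to H and C → aldehyde.
  CH(CH2NH2): pendant –CH2NH2: N on sp³ C, no adjacent C=O → amine.
  CH(CH2NH2): pendant –CH2NH2: N on sp³ C, no adjacent C=O → amine.
  CH(CH2OCH3): pendant –CH2OCH3: C–O–C linkage → ether.
  CH(NO2): –NO2 on an sp³ carbon → nitro (the N=O is not a carbonyl).
  CH(CONH2): pendant –CONH2: carbonyl C bonded to C and N → amide.
  CH(CH2OCH3): pendant –CH2OCH3: C–O–C linkage → ether.
  CH(COOCH3): pendant –COOCH3: carbonyl C bonded to C and –OCH3 → ester.
  CH=CH2: C=C double bond → alkene.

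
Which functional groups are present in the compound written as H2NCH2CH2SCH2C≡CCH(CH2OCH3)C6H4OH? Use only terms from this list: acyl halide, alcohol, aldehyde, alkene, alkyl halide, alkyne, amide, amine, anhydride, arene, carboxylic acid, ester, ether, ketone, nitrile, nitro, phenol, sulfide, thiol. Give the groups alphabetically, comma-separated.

Taking each segment in turn:
  H2NCH2: –NH2 on an sp³ carbon with no adjacent C=O → amine.
  CH2SCH2: C–S–C linkage → sulfide (thioether).
  C≡C: C≡C triple bond → alkyne.
  CH(CH2OCH3): pendant –CH2OCH3: C–O–C linkage → ether.
  C6H4OH: –OH attached directly to an aromatic ring → phenol (not alcohol); the ring itself is an arene.

alkyne, amine, arene, ether, phenol, sulfide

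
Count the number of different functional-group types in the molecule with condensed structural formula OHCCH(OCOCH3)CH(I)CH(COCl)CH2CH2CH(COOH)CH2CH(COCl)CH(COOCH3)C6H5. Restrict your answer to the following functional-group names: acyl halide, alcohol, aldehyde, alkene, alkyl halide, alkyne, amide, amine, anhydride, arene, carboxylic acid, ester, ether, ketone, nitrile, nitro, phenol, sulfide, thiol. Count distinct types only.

6

terminal –CHO: carbonyl C bonded to H and C → aldehyde.
pendant –OC(=O)CH3: an acyloxy group → ester.
halogen on an sp³ carbon → alkyl halide.
pendant –C(=O)X: carbonyl C bonded to C and halogen → acyl halide.
pendant –COOH: carbonyl C bonded to C and –OH → carboxylic acid.
pendant –C(=O)X: carbonyl C bonded to C and halogen → acyl halide.
pendant –COOCH3: carbonyl C bonded to C and –OCH3 → ester.
–C6H5 phenyl ring → arene.
Distinct types present: acyl halide, aldehyde, alkyl halide, arene, carboxylic acid, ester.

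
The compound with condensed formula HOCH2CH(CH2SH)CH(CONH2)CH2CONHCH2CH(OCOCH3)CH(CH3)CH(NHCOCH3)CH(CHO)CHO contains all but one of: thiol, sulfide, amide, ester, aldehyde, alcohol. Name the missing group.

sulfide

ester: present (CH(OCOCH3) — pendant –OC(=O)CH3: an acyloxy group → ester).
alcohol: present (HOCH2 — HO– on an sp³ carbon → alcohol).
thiol: present (CH(CH2SH) — pendant –CH2SH → thiol).
amide: present (CH(CONH2) — pendant –CONH2: carbonyl C bonded to C and N → amide).
aldehyde: present (CH(CHO) — pendant –CHO: carbonyl C bonded to C and H → aldehyde).
sulfide: no segment matches this pattern.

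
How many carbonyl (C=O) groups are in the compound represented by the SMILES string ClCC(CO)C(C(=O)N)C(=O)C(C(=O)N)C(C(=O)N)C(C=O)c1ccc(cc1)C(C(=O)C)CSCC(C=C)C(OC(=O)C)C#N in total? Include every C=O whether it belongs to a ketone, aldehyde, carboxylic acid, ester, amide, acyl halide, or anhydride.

CH(CONH2): amide, 1 C=O (running total 1).
CO: ketone, 1 C=O (running total 2).
CH(CONH2): amide, 1 C=O (running total 3).
CH(CONH2): amide, 1 C=O (running total 4).
CH(CHO): aldehyde, 1 C=O (running total 5).
CH(COCH3): ketone, 1 C=O (running total 6).
CH(OCOCH3): ester, 1 C=O (running total 7).

7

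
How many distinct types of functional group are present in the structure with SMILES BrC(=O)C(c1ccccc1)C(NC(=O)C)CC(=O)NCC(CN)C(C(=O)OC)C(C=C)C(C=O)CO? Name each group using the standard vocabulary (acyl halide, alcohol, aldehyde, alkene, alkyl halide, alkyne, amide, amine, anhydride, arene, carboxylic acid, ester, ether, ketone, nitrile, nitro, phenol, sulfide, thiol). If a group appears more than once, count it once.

8

–C(=O)Br: carbonyl C bonded to C and to a halogen → acyl halide (not alkyl halide).
pendant –C6H5: benzene ring → arene.
pendant –NHC(=O)CH3: N bonded to a carbonyl → amide (not amine).
–C(=O)–N– linkage → amide (the N is not an amine).
pendant –CH2NH2: N on sp³ C, no adjacent C=O → amine.
pendant –COOCH3: carbonyl C bonded to C and –OCH3 → ester.
pendant –CH=CH2: C=C double bond → alkene.
pendant –CHO: carbonyl C bonded to C and H → aldehyde.
–OH on an sp³ carbon → alcohol.
Distinct types present: acyl halide, alcohol, aldehyde, alkene, amide, amine, arene, ester.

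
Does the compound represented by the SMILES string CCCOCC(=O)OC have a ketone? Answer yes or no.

no

Working along the chain:
  CH2OCH2: C–O–C with sp³ carbons on both sides and no adjacent C=O → ether.
  COOCH3: –C(=O)OCH3: carbonyl C bonded to C and to –OCH3 → ester (not ketone + ether).
In COOCH3, the C=O is bonded to an –O–C group, which defines an ester, not a ketone.
The groups actually present are: ester, ether.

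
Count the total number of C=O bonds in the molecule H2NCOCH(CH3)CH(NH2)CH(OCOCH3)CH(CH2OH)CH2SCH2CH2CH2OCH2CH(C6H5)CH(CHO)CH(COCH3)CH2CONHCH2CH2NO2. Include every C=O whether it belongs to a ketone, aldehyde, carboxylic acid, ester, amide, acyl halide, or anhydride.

5

H2NCO: amide, 1 C=O (running total 1).
CH(OCOCH3): ester, 1 C=O (running total 2).
CH(CHO): aldehyde, 1 C=O (running total 3).
CH(COCH3): ketone, 1 C=O (running total 4).
CH2CONHCH2: amide, 1 C=O (running total 5).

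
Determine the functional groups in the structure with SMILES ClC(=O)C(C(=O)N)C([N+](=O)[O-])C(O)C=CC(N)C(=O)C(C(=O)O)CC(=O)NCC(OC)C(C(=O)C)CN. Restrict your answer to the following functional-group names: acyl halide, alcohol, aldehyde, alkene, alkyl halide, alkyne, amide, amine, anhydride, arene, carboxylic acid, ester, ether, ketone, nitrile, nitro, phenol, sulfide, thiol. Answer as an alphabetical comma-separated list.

–C(=O)Cl: carbonyl C bonded to C and to a halogen → acyl halide (not alkyl halide).
pendant –CONH2: carbonyl C bonded to C and N → amide.
–NO2 on an sp³ carbon → nitro (the N=O is not a carbonyl).
–OH on an sp³ carbon → alcohol (secondary).
C=C double bond → alkene.
–NH2 on an sp³ carbon with no adjacent C=O → amine.
–C(=O)– with carbon on both sides → ketone.
pendant –COOH: carbonyl C bonded to C and –OH → carboxylic acid.
–C(=O)–N– linkage → amide (the N is not an amine).
pendant –OCH3: C–O–C with sp³ C, no adjacent C=O → ether.
pendant –COCH3: carbonyl C bonded to two carbons → ketone.
–NH2 on an sp³ carbon with no adjacent C=O → amine.

acyl halide, alcohol, alkene, amide, amine, carboxylic acid, ether, ketone, nitro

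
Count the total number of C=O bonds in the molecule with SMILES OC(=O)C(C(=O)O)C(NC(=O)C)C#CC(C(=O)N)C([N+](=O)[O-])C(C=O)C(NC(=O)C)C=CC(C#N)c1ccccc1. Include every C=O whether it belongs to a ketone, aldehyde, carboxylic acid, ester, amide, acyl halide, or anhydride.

HOOC: carboxylic acid, 1 C=O (running total 1).
CH(COOH): carboxylic acid, 1 C=O (running total 2).
CH(NHCOCH3): amide, 1 C=O (running total 3).
CH(CONH2): amide, 1 C=O (running total 4).
CH(CHO): aldehyde, 1 C=O (running total 5).
CH(NHCOCH3): amide, 1 C=O (running total 6).

6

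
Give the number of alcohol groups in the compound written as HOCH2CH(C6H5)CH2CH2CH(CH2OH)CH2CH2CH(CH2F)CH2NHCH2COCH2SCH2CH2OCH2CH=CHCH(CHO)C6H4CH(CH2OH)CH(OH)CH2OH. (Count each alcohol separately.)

5

Reading the structure from left to right:
  HOCH2: HO– on an sp³ carbon → alcohol.
  CH(C6H5): pendant –C6H5: benzene ring → arene.
  CH(CH2OH): pendant –CH2OH on an sp³ backbone C → alcohol.
  CH(CH2F): pendant –CH2X: halogen on sp³ carbon → alkyl halide.
  CH2NHCH2: C–N–C with sp³ carbons and no adjacent C=O → amine (secondary).
  CO: –C(=O)– with carbon on both sides → ketone.
  CH2SCH2: C–S–C linkage → sulfide (thioether).
  CH2OCH2: C–O–C with sp³ carbons on both sides and no adjacent C=O → ether.
  CH=CH: C=C double bond → alkene.
  CH(CHO): pendant –CHO: carbonyl C bonded to C and H → aldehyde.
  C6H4: para-disubstituted benzene ring → arene.
  CH(CH2OH): pendant –CH2OH on an sp³ backbone C → alcohol.
  CH(OH): –OH on an sp³ carbon → alcohol (secondary).
  CH2OH: –OH on an sp³ carbon → alcohol.
Alcohol appears at: HOCH2, CH(CH2OH), CH(CH2OH), CH(OH), CH2OH → 5.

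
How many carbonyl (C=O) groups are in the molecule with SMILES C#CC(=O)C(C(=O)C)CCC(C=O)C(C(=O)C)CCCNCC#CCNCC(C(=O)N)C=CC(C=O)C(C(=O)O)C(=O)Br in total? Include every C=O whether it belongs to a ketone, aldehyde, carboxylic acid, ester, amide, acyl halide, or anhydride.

8

CO: ketone, 1 C=O (running total 1).
CH(COCH3): ketone, 1 C=O (running total 2).
CH(CHO): aldehyde, 1 C=O (running total 3).
CH(COCH3): ketone, 1 C=O (running total 4).
CH(CONH2): amide, 1 C=O (running total 5).
CH(CHO): aldehyde, 1 C=O (running total 6).
CH(COOH): carboxylic acid, 1 C=O (running total 7).
COBr: acyl halide, 1 C=O (running total 8).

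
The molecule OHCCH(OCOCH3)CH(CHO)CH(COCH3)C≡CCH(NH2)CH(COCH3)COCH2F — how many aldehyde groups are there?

2

terminal –CHO: carbonyl C bonded to H and C → aldehyde.
pendant –OC(=O)CH3: an acyloxy group → ester.
pendant –CHO: carbonyl C bonded to C and H → aldehyde.
pendant –COCH3: carbonyl C bonded to two carbons → ketone.
C≡C triple bond → alkyne.
–NH2 on an sp³ carbon with no adjacent C=O → amine.
pendant –COCH3: carbonyl C bonded to two carbons → ketone.
–C(=O)– with carbon on both sides → ketone.
halogen on an sp³ carbon → alkyl halide.
Aldehyde appears at: OHC, CH(CHO) → 2.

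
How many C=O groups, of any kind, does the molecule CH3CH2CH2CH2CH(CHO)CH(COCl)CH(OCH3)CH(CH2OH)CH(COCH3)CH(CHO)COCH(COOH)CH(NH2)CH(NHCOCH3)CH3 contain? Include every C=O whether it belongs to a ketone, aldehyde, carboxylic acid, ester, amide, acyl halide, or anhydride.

7

CH(CHO): aldehyde, 1 C=O (running total 1).
CH(COCl): acyl halide, 1 C=O (running total 2).
CH(COCH3): ketone, 1 C=O (running total 3).
CH(CHO): aldehyde, 1 C=O (running total 4).
CO: ketone, 1 C=O (running total 5).
CH(COOH): carboxylic acid, 1 C=O (running total 6).
CH(NHCOCH3): amide, 1 C=O (running total 7).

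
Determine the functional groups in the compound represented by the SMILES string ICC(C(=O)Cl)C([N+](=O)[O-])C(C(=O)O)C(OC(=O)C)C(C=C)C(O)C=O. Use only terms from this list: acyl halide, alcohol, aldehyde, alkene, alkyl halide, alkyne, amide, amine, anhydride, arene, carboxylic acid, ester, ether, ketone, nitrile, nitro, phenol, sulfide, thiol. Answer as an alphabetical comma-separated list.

Working along the chain:
  ICH2: halogen on an sp³ carbon → alkyl halide.
  CH(COCl): pendant –C(=O)X: carbonyl C bonded to C and halogen → acyl halide.
  CH(NO2): –NO2 on an sp³ carbon → nitro (the N=O is not a carbonyl).
  CH(COOH): pendant –COOH: carbonyl C bonded to C and –OH → carboxylic acid.
  CH(OCOCH3): pendant –OC(=O)CH3: an acyloxy group → ester.
  CH(CH=CH2): pendant –CH=CH2: C=C double bond → alkene.
  CH(OH): –OH on an sp³ carbon → alcohol (secondary).
  CHO: terminal –CHO: carbonyl C bonded to H and C → aldehyde.

acyl halide, alcohol, aldehyde, alkene, alkyl halide, carboxylic acid, ester, nitro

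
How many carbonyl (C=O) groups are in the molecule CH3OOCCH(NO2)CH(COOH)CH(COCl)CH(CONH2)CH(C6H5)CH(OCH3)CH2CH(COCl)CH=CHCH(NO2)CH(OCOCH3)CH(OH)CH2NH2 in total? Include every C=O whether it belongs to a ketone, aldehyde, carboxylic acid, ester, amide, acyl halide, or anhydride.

6

CH3OOC: ester, 1 C=O (running total 1).
CH(COOH): carboxylic acid, 1 C=O (running total 2).
CH(COCl): acyl halide, 1 C=O (running total 3).
CH(CONH2): amide, 1 C=O (running total 4).
CH(COCl): acyl halide, 1 C=O (running total 5).
CH(OCOCH3): ester, 1 C=O (running total 6).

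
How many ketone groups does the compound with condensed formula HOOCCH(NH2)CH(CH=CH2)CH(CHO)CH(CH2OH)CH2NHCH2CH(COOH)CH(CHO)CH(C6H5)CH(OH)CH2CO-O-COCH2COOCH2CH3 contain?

Working along the chain:
  HOOC: –COOH: carbonyl C bonded to –OH and C → carboxylic acid (the –OH is not a separate alcohol).
  CH(NH2): –NH2 on an sp³ carbon with no adjacent C=O → amine.
  CH(CH=CH2): pendant –CH=CH2: C=C double bond → alkene.
  CH(CHO): pendant –CHO: carbonyl C bonded to C and H → aldehyde.
  CH(CH2OH): pendant –CH2OH on an sp³ backbone C → alcohol.
  CH2NHCH2: C–N–C with sp³ carbons and no adjacent C=O → amine (secondary).
  CH(COOH): pendant –COOH: carbonyl C bonded to C and –OH → carboxylic acid.
  CH(CHO): pendant –CHO: carbonyl C bonded to C and H → aldehyde.
  CH(C6H5): pendant –C6H5: benzene ring → arene.
  CH(OH): –OH on an sp³ carbon → alcohol (secondary).
  CH2CO-O-COCH2: two acyl groups sharing one oxygen, –C(=O)–O–C(=O)– → anhydride.
  COOCH2CH3: –C(=O)OCH2CH3: carbonyl C bonded to C and to –OEt → ester.
No segment is a ketone: HOOC is carboxylic acid, not ketone; CH(CHO) is aldehyde, not ketone; CH(COOH) is carboxylic acid, not ketone. → 0.

0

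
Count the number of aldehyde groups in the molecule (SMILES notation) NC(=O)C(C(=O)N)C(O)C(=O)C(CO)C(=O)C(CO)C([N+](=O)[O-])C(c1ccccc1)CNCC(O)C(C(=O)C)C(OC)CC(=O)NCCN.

0

Reading the structure from left to right:
  H2NCO: –C(=O)NH2: carbonyl C bonded to C and to N → amide (the N is not a separate amine).
  CH(CONH2): pendant –CONH2: carbonyl C bonded to C and N → amide.
  CH(OH): –OH on an sp³ carbon → alcohol (secondary).
  CO: –C(=O)– with carbon on both sides → ketone.
  CH(CH2OH): pendant –CH2OH on an sp³ backbone C → alcohol.
  CO: –C(=O)– with carbon on both sides → ketone.
  CH(CH2OH): pendant –CH2OH on an sp³ backbone C → alcohol.
  CH(NO2): –NO2 on an sp³ carbon → nitro (the N=O is not a carbonyl).
  CH(C6H5): pendant –C6H5: benzene ring → arene.
  CH2NHCH2: C–N–C with sp³ carbons and no adjacent C=O → amine (secondary).
  CH(OH): –OH on an sp³ carbon → alcohol (secondary).
  CH(COCH3): pendant –COCH3: carbonyl C bonded to two carbons → ketone.
  CH(OCH3): pendant –OCH3: C–O–C with sp³ C, no adjacent C=O → ether.
  CH2CONHCH2: –C(=O)–N– linkage → amide (the N is not an amine).
  CH2NH2: –NH2 on an sp³ carbon with no adjacent C=O → amine.
No segment is a aldehyde: CO is ketone, not aldehyde; CO is ketone, not aldehyde; CH(COCH3) is ketone, not aldehyde. → 0.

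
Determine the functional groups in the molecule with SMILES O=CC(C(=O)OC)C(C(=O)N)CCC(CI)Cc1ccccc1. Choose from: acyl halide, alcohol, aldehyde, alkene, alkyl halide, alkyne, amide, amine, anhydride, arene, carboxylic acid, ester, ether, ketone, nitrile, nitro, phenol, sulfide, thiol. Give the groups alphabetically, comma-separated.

aldehyde, alkyl halide, amide, arene, ester

Working along the chain:
  OHC: terminal –CHO: carbonyl C bonded to H and C → aldehyde.
  CH(COOCH3): pendant –COOCH3: carbonyl C bonded to C and –OCH3 → ester.
  CH(CONH2): pendant –CONH2: carbonyl C bonded to C and N → amide.
  CH(CH2I): pendant –CH2X: halogen on sp³ carbon → alkyl halide.
  C6H5: –C6H5 phenyl ring → arene.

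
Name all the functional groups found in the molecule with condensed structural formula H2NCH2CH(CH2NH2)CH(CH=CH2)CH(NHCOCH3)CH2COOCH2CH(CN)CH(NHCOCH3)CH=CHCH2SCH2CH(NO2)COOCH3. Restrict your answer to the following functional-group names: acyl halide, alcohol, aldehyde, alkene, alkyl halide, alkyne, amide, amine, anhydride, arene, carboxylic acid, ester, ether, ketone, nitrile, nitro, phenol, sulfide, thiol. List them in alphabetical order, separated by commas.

Taking each segment in turn:
  H2NCH2: –NH2 on an sp³ carbon with no adjacent C=O → amine.
  CH(CH2NH2): pendant –CH2NH2: N on sp³ C, no adjacent C=O → amine.
  CH(CH=CH2): pendant –CH=CH2: C=C double bond → alkene.
  CH(NHCOCH3): pendant –NHC(=O)CH3: N bonded to a carbonyl → amide (not amine).
  CH2COOCH2: –C(=O)–O–C with C on the carbonyl side → ester.
  CH(CN): pendant –C≡N: nitrile.
  CH(NHCOCH3): pendant –NHC(=O)CH3: N bonded to a carbonyl → amide (not amine).
  CH=CH: C=C double bond → alkene.
  CH2SCH2: C–S–C linkage → sulfide (thioether).
  CH(NO2): –NO2 on an sp³ carbon → nitro (the N=O is not a carbonyl).
  COOCH3: –C(=O)OCH3: carbonyl C bonded to C and to –OCH3 → ester (not ketone + ether).

alkene, amide, amine, ester, nitrile, nitro, sulfide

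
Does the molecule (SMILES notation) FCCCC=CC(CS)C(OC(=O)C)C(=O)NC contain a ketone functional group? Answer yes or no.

halogen on an sp³ carbon → alkyl halide.
C=C double bond → alkene.
pendant –CH2SH → thiol.
pendant –OC(=O)CH3: an acyloxy group → ester.
–C(=O)NHCH3: carbonyl C bonded to C and to N → amide (the N is not an amine).
In CH(OCOCH3), the C=O is bonded to an –O–C group, which defines an ester, not a ketone. In CONHCH3, the C=O is bonded to nitrogen, which defines an amide, not a ketone.
The groups actually present are: alkene, alkyl halide, amide, ester, thiol.

no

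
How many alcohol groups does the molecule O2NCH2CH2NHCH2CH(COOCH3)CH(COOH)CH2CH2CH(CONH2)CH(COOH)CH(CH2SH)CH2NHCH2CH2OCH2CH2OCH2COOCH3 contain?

0

–NO2 on carbon → nitro group.
C–N–C with sp³ carbons and no adjacent C=O → amine (secondary).
pendant –COOCH3: carbonyl C bonded to C and –OCH3 → ester.
pendant –COOH: carbonyl C bonded to C and –OH → carboxylic acid.
pendant –CONH2: carbonyl C bonded to C and N → amide.
pendant –COOH: carbonyl C bonded to C and –OH → carboxylic acid.
pendant –CH2SH → thiol.
C–N–C with sp³ carbons and no adjacent C=O → amine (secondary).
C–O–C with sp³ carbons on both sides and no adjacent C=O → ether.
C–O–C with sp³ carbons on both sides and no adjacent C=O → ether.
–C(=O)OCH3: carbonyl C bonded to C and to –OCH3 → ester (not ketone + ether).
No segment is a alcohol: CH(COOH) is carboxylic acid, not alcohol; CH(COOH) is carboxylic acid, not alcohol; CH(CH2SH) is thiol, not alcohol. → 0.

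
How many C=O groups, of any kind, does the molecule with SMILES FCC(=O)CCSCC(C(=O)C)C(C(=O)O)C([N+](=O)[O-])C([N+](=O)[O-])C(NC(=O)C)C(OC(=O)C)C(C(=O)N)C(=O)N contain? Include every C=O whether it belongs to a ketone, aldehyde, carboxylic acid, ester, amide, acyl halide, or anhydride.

7

CO: ketone, 1 C=O (running total 1).
CH(COCH3): ketone, 1 C=O (running total 2).
CH(COOH): carboxylic acid, 1 C=O (running total 3).
CH(NHCOCH3): amide, 1 C=O (running total 4).
CH(OCOCH3): ester, 1 C=O (running total 5).
CH(CONH2): amide, 1 C=O (running total 6).
CONH2: amide, 1 C=O (running total 7).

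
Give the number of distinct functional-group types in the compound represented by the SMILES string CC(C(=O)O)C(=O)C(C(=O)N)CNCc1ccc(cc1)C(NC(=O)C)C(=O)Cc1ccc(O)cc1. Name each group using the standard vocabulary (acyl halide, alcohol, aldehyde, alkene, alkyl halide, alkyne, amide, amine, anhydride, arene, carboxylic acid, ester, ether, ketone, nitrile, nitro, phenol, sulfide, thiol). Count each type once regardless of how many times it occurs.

6

Reading the structure from left to right:
  CH(COOH): pendant –COOH: carbonyl C bonded to C and –OH → carboxylic acid.
  CO: –C(=O)– with carbon on both sides → ketone.
  CH(CONH2): pendant –CONH2: carbonyl C bonded to C and N → amide.
  CH2NHCH2: C–N–C with sp³ carbons and no adjacent C=O → amine (secondary).
  C6H4: para-disubstituted benzene ring → arene.
  CH(NHCOCH3): pendant –NHC(=O)CH3: N bonded to a carbonyl → amide (not amine).
  CO: –C(=O)– with carbon on both sides → ketone.
  C6H4OH: –OH attached directly to an aromatic ring → phenol (not alcohol); the ring itself is an arene.
Distinct types present: amide, amine, arene, carboxylic acid, ketone, phenol.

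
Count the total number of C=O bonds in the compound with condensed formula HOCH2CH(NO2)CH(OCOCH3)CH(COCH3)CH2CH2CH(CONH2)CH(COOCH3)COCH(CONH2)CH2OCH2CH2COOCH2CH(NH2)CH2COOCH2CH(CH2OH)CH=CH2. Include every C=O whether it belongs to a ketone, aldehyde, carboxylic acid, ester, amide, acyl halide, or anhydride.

CH(OCOCH3): ester, 1 C=O (running total 1).
CH(COCH3): ketone, 1 C=O (running total 2).
CH(CONH2): amide, 1 C=O (running total 3).
CH(COOCH3): ester, 1 C=O (running total 4).
CO: ketone, 1 C=O (running total 5).
CH(CONH2): amide, 1 C=O (running total 6).
CH2COOCH2: ester, 1 C=O (running total 7).
CH2COOCH2: ester, 1 C=O (running total 8).

8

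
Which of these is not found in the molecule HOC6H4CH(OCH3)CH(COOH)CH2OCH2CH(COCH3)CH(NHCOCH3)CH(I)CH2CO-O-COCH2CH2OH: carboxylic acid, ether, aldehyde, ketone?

ketone: present (CH(COCH3) — pendant –COCH3: carbonyl C bonded to two carbons → ketone).
ether: present (CH(OCH3) — pendant –OCH3: C–O–C with sp³ C, no adjacent C=O → ether).
carboxylic acid: present (CH(COOH) — pendant –COOH: carbonyl C bonded to C and –OH → carboxylic acid).
aldehyde: absent. In CH(COCH3), the carbonyl carbon is bonded to two carbons, so it is a ketone, not an aldehyde. In CH(COOH), the carbonyl carbon bears –OH, not –H, so it is a carboxylic acid.

aldehyde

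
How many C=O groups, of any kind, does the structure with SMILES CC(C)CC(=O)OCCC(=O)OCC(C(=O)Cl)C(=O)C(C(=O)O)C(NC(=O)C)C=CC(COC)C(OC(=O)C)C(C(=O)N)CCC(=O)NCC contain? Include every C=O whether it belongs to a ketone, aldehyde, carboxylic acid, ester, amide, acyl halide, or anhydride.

9

CH2COOCH2: ester, 1 C=O (running total 1).
CH2COOCH2: ester, 1 C=O (running total 2).
CH(COCl): acyl halide, 1 C=O (running total 3).
CO: ketone, 1 C=O (running total 4).
CH(COOH): carboxylic acid, 1 C=O (running total 5).
CH(NHCOCH3): amide, 1 C=O (running total 6).
CH(OCOCH3): ester, 1 C=O (running total 7).
CH(CONH2): amide, 1 C=O (running total 8).
CH2CONHCH2: amide, 1 C=O (running total 9).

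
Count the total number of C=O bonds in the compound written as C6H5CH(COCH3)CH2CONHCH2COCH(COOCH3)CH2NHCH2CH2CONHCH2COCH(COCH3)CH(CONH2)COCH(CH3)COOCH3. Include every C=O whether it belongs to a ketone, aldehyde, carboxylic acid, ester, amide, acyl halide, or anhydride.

CH(COCH3): ketone, 1 C=O (running total 1).
CH2CONHCH2: amide, 1 C=O (running total 2).
CO: ketone, 1 C=O (running total 3).
CH(COOCH3): ester, 1 C=O (running total 4).
CH2CONHCH2: amide, 1 C=O (running total 5).
CO: ketone, 1 C=O (running total 6).
CH(COCH3): ketone, 1 C=O (running total 7).
CH(CONH2): amide, 1 C=O (running total 8).
CO: ketone, 1 C=O (running total 9).
COOCH3: ester, 1 C=O (running total 10).

10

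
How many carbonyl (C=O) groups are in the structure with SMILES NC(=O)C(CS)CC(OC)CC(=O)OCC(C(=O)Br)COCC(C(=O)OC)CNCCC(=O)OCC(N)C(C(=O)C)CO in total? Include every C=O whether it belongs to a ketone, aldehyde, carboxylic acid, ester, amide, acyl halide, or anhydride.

H2NCO: amide, 1 C=O (running total 1).
CH2COOCH2: ester, 1 C=O (running total 2).
CH(COBr): acyl halide, 1 C=O (running total 3).
CH(COOCH3): ester, 1 C=O (running total 4).
CH2COOCH2: ester, 1 C=O (running total 5).
CH(COCH3): ketone, 1 C=O (running total 6).

6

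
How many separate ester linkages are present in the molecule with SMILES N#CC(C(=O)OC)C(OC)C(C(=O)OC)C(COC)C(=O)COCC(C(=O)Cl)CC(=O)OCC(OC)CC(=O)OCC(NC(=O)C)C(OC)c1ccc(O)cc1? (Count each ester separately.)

4

N≡C–: carbon triple-bonded to nitrogen → nitrile.
pendant –COOCH3: carbonyl C bonded to C and –OCH3 → ester.
pendant –OCH3: C–O–C with sp³ C, no adjacent C=O → ether.
pendant –COOCH3: carbonyl C bonded to C and –OCH3 → ester.
pendant –CH2OCH3: C–O–C linkage → ether.
–C(=O)– with carbon on both sides → ketone.
C–O–C with sp³ carbons on both sides and no adjacent C=O → ether.
pendant –C(=O)X: carbonyl C bonded to C and halogen → acyl halide.
–C(=O)–O–C with C on the carbonyl side → ester.
pendant –OCH3: C–O–C with sp³ C, no adjacent C=O → ether.
–C(=O)–O–C with C on the carbonyl side → ester.
pendant –NHC(=O)CH3: N bonded to a carbonyl → amide (not amine).
pendant –OCH3: C–O–C with sp³ C, no adjacent C=O → ether.
–OH attached directly to an aromatic ring → phenol (not alcohol); the ring itself is an arene.
Ester appears at: CH(COOCH3), CH(COOCH3), CH2COOCH2, CH2COOCH2 → 4.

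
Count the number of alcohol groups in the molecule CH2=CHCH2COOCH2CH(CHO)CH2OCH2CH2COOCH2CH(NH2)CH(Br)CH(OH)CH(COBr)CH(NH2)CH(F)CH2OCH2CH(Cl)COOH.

Working along the chain:
  CH2=CH: C=C double bond → alkene.
  CH2COOCH2: –C(=O)–O–C with C on the carbonyl side → ester.
  CH(CHO): pendant –CHO: carbonyl C bonded to C and H → aldehyde.
  CH2OCH2: C–O–C with sp³ carbons on both sides and no adjacent C=O → ether.
  CH2COOCH2: –C(=O)–O–C with C on the carbonyl side → ester.
  CH(NH2): –NH2 on an sp³ carbon with no adjacent C=O → amine.
  CH(Br): halogen on an sp³ carbon → alkyl halide.
  CH(OH): –OH on an sp³ carbon → alcohol (secondary).
  CH(COBr): pendant –C(=O)X: carbonyl C bonded to C and halogen → acyl halide.
  CH(NH2): –NH2 on an sp³ carbon with no adjacent C=O → amine.
  CH(F): halogen on an sp³ carbon → alkyl halide.
  CH2OCH2: C–O–C with sp³ carbons on both sides and no adjacent C=O → ether.
  CH(Cl): halogen on an sp³ carbon → alkyl halide.
  COOH: –COOH: carbonyl C bonded to –OH and C → carboxylic acid (the –OH is not a separate alcohol).
Alcohol appears at: CH(OH) → 1.

1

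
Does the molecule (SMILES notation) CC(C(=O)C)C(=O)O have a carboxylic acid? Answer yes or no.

pendant –COCH3: carbonyl C bonded to two carbons → ketone.
–COOH: carbonyl C bonded to –OH and C → carboxylic acid (the –OH is not a separate alcohol).
The COOH segment supplies the carboxylic acid: –COOH: carbonyl C bonded to –OH and C → carboxylic acid (the –OH is not a separate alcohol).

yes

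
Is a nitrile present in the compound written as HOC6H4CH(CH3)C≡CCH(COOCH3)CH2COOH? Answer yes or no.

Taking each segment in turn:
  HOC6H4: –OH attached directly to an aromatic ring → phenol (not alcohol); the ring itself is an arene.
  C≡C: C≡C triple bond → alkyne.
  CH(COOCH3): pendant –COOCH3: carbonyl C bonded to C and –OCH3 → ester.
  COOH: –COOH: carbonyl C bonded to –OH and C → carboxylic acid (the –OH is not a separate alcohol).
In C≡C, the triple bond is C≡C, not C≡N.
The groups actually present are: alkyne, arene, carboxylic acid, ester, phenol.

no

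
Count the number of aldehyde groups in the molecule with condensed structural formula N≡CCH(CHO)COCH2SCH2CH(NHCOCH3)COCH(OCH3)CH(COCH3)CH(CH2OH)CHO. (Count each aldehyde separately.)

2

N≡C–: carbon triple-bonded to nitrogen → nitrile.
pendant –CHO: carbonyl C bonded to C and H → aldehyde.
–C(=O)– with carbon on both sides → ketone.
C–S–C linkage → sulfide (thioether).
pendant –NHC(=O)CH3: N bonded to a carbonyl → amide (not amine).
–C(=O)– with carbon on both sides → ketone.
pendant –OCH3: C–O–C with sp³ C, no adjacent C=O → ether.
pendant –COCH3: carbonyl C bonded to two carbons → ketone.
pendant –CH2OH on an sp³ backbone C → alcohol.
terminal –CHO: carbonyl C bonded to H and C → aldehyde.
Aldehyde appears at: CH(CHO), CHO → 2.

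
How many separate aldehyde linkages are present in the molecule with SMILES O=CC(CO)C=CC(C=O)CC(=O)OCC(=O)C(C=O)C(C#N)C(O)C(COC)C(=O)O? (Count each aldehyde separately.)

Reading the structure from left to right:
  OHC: terminal –CHO: carbonyl C bonded to H and C → aldehyde.
  CH(CH2OH): pendant –CH2OH on an sp³ backbone C → alcohol.
  CH=CH: C=C double bond → alkene.
  CH(CHO): pendant –CHO: carbonyl C bonded to C and H → aldehyde.
  CH2COOCH2: –C(=O)–O–C with C on the carbonyl side → ester.
  CO: –C(=O)– with carbon on both sides → ketone.
  CH(CHO): pendant –CHO: carbonyl C bonded to C and H → aldehyde.
  CH(CN): pendant –C≡N: nitrile.
  CH(OH): –OH on an sp³ carbon → alcohol (secondary).
  CH(CH2OCH3): pendant –CH2OCH3: C–O–C linkage → ether.
  COOH: –COOH: carbonyl C bonded to –OH and C → carboxylic acid (the –OH is not a separate alcohol).
Aldehyde appears at: OHC, CH(CHO), CH(CHO) → 3.

3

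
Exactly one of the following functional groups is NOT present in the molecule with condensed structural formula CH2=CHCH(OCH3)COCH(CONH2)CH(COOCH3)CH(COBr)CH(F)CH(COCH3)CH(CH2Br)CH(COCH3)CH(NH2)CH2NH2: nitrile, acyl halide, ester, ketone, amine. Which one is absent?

nitrile

acyl halide: present (CH(COBr) — pendant –C(=O)X: carbonyl C bonded to C and halogen → acyl halide).
ketone: present (CO — –C(=O)– with carbon on both sides → ketone).
amine: present (CH(NH2) — –NH2 on an sp³ carbon with no adjacent C=O → amine).
ester: present (CH(COOCH3) — pendant –COOCH3: carbonyl C bonded to C and –OCH3 → ester).
nitrile: no segment matches this pattern.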